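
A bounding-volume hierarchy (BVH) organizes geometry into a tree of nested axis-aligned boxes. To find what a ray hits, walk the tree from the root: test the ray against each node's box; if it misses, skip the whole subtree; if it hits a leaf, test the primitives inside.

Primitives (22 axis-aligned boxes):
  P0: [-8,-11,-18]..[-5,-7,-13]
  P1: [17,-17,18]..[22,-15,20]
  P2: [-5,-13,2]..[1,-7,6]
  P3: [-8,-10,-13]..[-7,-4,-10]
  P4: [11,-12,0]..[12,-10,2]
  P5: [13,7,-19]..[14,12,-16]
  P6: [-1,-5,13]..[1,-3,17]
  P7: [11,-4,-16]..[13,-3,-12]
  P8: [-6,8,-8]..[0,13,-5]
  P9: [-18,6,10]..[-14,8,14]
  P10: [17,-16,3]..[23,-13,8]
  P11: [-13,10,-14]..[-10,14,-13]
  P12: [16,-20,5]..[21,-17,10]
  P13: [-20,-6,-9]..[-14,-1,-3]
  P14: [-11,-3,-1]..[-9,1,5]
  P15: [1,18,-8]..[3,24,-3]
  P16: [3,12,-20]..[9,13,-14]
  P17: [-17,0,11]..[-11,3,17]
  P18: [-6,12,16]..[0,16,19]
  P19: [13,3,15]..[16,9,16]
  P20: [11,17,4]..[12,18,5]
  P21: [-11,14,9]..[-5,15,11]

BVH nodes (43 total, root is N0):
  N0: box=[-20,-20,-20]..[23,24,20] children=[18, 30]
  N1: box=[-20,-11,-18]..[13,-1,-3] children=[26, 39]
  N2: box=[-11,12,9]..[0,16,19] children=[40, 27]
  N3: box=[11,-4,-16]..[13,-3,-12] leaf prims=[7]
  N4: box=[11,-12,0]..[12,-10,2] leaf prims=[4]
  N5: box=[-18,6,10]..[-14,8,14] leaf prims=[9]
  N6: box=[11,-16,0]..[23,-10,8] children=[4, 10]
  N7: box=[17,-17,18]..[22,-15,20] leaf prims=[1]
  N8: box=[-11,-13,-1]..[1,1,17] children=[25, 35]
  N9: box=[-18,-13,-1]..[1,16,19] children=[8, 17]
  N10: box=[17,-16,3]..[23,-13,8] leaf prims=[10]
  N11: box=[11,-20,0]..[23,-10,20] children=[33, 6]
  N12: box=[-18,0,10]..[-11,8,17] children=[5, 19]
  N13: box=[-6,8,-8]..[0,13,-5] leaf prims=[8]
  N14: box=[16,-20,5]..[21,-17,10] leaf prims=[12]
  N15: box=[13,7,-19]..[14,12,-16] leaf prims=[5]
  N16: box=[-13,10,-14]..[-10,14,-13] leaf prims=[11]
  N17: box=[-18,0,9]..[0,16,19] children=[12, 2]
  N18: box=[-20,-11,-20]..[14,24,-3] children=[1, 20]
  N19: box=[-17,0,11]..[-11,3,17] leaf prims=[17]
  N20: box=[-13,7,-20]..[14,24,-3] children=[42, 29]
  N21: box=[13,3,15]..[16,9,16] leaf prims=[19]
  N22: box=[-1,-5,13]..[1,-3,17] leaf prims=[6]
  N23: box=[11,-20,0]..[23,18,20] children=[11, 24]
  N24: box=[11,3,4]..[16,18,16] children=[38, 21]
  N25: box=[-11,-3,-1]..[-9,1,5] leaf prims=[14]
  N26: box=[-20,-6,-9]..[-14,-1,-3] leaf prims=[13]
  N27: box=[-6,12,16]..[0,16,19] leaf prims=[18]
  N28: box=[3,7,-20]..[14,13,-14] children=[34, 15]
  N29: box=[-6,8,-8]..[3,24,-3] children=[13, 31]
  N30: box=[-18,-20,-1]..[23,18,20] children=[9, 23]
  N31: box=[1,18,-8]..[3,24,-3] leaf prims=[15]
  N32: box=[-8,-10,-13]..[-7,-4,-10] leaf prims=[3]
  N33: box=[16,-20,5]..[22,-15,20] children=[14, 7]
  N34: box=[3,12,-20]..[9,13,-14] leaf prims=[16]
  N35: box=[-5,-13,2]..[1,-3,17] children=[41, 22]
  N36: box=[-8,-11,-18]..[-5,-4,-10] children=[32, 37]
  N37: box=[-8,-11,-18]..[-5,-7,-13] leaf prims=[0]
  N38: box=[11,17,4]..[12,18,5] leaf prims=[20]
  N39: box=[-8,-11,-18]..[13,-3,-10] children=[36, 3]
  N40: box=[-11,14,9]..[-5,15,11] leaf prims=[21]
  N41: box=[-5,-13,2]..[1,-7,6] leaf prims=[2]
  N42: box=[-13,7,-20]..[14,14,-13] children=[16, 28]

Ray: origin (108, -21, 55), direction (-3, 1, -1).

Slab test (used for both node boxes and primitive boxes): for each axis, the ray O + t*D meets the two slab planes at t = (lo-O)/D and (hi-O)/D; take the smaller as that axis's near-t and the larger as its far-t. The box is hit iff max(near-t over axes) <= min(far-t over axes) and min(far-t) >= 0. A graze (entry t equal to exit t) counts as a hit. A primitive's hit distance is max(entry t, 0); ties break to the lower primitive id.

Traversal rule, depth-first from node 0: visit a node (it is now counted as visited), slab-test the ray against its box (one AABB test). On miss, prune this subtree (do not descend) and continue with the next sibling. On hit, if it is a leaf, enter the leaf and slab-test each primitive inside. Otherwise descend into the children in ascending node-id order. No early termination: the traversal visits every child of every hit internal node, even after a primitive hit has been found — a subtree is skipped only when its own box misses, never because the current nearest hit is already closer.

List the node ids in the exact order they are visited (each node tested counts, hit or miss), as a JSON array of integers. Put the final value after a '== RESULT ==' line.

Traverse from the root:
N0 x:[85/3,128/3] y:[1,45] z:[35,75] -> hit [35,128/3], descend [18, 30]
  N18 x:[94/3,128/3] y:[10,45] z:[58,75] -> miss, prune
  N30 x:[85/3,42] y:[1,39] z:[35,56] -> hit [35,39], descend [9, 23]
    N9 x:[107/3,42] y:[8,37] z:[36,56] -> hit [36,37], descend [8, 17]
      N8 x:[107/3,119/3] y:[8,22] z:[38,56] -> miss, prune
      N17 x:[36,42] y:[21,37] z:[36,46] -> hit [36,37], descend [2, 12]
        N2 x:[36,119/3] y:[33,37] z:[36,46] -> hit [36,37], descend [27, 40]
          N27 x:[36,38] y:[33,37] z:[36,39] -> hit [36,37] leaf, test {P18@t=36}
          N40 x:[113/3,119/3] y:[35,36] z:[44,46] -> miss, prune
        N12 x:[119/3,42] y:[21,29] z:[38,45] -> miss, prune
    N23 x:[85/3,97/3] y:[1,39] z:[35,55] -> miss, prune

11 AABB tests over nodes [0, 18, 30, 9, 8, 17, 2, 27, 40, 12, 23]; 1 leaf entered; closest P18.

== RESULT ==
[0, 18, 30, 9, 8, 17, 2, 27, 40, 12, 23]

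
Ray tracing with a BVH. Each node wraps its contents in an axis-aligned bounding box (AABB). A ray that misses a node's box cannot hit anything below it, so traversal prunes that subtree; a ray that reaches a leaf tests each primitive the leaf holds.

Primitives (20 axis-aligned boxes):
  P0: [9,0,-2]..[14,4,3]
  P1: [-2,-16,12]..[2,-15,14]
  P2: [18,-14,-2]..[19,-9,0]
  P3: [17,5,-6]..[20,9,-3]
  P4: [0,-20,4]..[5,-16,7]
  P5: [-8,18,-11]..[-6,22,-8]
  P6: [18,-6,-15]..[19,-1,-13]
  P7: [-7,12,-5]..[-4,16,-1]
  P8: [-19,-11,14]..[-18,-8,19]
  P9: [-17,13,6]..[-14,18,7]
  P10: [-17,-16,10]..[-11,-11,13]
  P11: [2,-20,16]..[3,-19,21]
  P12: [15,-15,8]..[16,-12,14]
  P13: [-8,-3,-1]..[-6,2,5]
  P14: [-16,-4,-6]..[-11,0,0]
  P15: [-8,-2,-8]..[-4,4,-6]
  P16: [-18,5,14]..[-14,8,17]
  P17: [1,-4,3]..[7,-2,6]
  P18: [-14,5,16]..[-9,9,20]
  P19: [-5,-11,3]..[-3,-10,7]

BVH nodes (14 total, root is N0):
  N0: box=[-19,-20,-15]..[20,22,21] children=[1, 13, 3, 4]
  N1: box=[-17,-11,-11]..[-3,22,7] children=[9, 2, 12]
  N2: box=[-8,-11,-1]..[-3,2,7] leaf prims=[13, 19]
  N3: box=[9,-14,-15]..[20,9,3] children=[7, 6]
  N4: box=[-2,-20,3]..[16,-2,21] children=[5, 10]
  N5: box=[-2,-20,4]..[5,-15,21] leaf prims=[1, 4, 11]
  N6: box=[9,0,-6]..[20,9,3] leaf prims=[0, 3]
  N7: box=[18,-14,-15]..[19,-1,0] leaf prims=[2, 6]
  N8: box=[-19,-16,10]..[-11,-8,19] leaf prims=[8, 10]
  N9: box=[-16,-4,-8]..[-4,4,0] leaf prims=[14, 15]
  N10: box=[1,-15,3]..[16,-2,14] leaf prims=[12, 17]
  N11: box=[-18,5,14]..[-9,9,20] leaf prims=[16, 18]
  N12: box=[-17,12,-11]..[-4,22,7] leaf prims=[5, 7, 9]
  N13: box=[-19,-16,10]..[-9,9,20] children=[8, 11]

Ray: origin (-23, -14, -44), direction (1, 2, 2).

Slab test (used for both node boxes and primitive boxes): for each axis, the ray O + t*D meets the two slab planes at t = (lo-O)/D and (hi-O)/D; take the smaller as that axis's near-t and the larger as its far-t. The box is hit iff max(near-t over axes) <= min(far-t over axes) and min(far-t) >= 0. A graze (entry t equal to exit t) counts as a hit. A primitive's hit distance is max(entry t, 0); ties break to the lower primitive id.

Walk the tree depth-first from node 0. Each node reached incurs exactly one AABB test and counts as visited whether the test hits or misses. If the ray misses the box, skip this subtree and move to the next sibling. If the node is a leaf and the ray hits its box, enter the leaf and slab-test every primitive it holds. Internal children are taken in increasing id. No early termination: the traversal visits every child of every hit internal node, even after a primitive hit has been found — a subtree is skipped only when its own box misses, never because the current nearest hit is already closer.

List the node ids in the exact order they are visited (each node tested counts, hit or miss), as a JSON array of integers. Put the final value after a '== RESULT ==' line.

Walk:
N0 x:[4,43] y:[-3,18] z:[29/2,65/2] -> hit [29/2,18], descend [1, 3, 4, 13]
  N1 x:[6,20] y:[3/2,18] z:[33/2,51/2] -> hit [33/2,18], descend [2, 9, 12]
    N2 x:[15,20] y:[3/2,8] z:[43/2,51/2] -> miss, prune
    N9 x:[7,19] y:[5,9] z:[18,22] -> miss, prune
    N12 x:[6,19] y:[13,18] z:[33/2,51/2] -> hit [33/2,18] leaf, test {P5@t=33/2, P7(miss), P9(miss)}
  N3 x:[32,43] y:[0,23/2] z:[29/2,47/2] -> miss, prune
  N4 x:[21,39] y:[-3,6] z:[47/2,65/2] -> miss, prune
  N13 x:[4,14] y:[-1,23/2] z:[27,32] -> miss, prune

Visited [0, 1, 2, 9, 12, 3, 4, 13]. Tests: 8 box, 1 leaf. Nearest: P5.

== RESULT ==
[0, 1, 2, 9, 12, 3, 4, 13]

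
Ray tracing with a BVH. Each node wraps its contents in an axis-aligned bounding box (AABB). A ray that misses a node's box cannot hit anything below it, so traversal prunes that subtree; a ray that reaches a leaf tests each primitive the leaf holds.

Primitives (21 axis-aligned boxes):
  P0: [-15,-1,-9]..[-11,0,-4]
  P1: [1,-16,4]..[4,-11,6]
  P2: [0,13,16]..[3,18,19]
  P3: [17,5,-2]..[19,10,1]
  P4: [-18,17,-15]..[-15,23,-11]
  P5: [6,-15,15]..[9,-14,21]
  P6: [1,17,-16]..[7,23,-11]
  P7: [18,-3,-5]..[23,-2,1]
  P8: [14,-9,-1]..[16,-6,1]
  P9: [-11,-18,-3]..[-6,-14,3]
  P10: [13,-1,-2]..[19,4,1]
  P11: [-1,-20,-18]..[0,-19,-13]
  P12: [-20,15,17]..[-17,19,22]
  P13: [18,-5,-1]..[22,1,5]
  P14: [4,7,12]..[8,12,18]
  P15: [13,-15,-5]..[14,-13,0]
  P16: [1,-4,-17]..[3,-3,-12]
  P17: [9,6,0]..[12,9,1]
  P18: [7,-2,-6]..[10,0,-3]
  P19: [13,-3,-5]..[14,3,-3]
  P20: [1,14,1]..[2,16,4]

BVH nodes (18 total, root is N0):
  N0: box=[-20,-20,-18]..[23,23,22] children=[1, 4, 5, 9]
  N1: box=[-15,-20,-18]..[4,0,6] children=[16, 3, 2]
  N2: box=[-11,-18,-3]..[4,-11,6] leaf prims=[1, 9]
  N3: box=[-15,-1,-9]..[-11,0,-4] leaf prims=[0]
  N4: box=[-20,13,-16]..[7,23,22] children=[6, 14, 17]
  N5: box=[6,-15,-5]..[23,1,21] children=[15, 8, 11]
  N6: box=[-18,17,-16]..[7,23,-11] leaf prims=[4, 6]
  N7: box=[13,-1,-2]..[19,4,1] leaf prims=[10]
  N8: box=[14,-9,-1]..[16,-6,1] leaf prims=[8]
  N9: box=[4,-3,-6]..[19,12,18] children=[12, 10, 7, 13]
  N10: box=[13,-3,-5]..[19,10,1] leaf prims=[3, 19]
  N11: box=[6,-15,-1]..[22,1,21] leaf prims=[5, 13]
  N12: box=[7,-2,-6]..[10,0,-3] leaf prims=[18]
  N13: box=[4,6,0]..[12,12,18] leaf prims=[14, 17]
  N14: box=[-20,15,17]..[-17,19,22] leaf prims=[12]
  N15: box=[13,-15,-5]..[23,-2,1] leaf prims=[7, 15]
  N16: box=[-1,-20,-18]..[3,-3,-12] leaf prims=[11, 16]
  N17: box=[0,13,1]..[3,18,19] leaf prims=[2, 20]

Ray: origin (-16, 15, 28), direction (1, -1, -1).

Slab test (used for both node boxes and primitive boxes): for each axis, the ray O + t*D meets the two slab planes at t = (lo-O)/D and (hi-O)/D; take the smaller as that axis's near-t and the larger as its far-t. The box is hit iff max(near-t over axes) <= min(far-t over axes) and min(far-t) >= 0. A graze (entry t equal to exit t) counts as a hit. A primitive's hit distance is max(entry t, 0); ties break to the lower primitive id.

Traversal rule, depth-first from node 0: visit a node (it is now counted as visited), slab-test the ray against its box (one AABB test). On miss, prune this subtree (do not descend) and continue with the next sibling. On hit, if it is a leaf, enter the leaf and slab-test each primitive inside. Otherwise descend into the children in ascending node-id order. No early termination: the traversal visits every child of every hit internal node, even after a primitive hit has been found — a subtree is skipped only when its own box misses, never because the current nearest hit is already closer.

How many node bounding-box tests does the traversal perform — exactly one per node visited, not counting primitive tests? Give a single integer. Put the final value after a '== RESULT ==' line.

Walk:
N0 x:[-4,39] y:[-8,35] z:[6,46] -> hit [6,35], descend [1, 4, 5, 9]
  N1 x:[1,20] y:[15,35] z:[22,46] -> miss, prune
  N4 x:[-4,23] y:[-8,2] z:[6,44] -> miss, prune
  N5 x:[22,39] y:[14,30] z:[7,33] -> hit [22,30], descend [8, 11, 15]
    N8 x:[30,32] y:[21,24] z:[27,29] -> miss, prune
    N11 x:[22,38] y:[14,30] z:[7,29] -> hit [22,29] leaf, test {P5(miss), P13(miss)}
    N15 x:[29,39] y:[17,30] z:[27,33] -> hit [29,30] leaf, test {P7(miss), P15@t=29}
  N9 x:[20,35] y:[3,18] z:[10,34] -> miss, prune

order=[0, 1, 4, 5, 8, 11, 15, 9]  |boxes|=8  |leaves|=2  hit=P15

== RESULT ==
8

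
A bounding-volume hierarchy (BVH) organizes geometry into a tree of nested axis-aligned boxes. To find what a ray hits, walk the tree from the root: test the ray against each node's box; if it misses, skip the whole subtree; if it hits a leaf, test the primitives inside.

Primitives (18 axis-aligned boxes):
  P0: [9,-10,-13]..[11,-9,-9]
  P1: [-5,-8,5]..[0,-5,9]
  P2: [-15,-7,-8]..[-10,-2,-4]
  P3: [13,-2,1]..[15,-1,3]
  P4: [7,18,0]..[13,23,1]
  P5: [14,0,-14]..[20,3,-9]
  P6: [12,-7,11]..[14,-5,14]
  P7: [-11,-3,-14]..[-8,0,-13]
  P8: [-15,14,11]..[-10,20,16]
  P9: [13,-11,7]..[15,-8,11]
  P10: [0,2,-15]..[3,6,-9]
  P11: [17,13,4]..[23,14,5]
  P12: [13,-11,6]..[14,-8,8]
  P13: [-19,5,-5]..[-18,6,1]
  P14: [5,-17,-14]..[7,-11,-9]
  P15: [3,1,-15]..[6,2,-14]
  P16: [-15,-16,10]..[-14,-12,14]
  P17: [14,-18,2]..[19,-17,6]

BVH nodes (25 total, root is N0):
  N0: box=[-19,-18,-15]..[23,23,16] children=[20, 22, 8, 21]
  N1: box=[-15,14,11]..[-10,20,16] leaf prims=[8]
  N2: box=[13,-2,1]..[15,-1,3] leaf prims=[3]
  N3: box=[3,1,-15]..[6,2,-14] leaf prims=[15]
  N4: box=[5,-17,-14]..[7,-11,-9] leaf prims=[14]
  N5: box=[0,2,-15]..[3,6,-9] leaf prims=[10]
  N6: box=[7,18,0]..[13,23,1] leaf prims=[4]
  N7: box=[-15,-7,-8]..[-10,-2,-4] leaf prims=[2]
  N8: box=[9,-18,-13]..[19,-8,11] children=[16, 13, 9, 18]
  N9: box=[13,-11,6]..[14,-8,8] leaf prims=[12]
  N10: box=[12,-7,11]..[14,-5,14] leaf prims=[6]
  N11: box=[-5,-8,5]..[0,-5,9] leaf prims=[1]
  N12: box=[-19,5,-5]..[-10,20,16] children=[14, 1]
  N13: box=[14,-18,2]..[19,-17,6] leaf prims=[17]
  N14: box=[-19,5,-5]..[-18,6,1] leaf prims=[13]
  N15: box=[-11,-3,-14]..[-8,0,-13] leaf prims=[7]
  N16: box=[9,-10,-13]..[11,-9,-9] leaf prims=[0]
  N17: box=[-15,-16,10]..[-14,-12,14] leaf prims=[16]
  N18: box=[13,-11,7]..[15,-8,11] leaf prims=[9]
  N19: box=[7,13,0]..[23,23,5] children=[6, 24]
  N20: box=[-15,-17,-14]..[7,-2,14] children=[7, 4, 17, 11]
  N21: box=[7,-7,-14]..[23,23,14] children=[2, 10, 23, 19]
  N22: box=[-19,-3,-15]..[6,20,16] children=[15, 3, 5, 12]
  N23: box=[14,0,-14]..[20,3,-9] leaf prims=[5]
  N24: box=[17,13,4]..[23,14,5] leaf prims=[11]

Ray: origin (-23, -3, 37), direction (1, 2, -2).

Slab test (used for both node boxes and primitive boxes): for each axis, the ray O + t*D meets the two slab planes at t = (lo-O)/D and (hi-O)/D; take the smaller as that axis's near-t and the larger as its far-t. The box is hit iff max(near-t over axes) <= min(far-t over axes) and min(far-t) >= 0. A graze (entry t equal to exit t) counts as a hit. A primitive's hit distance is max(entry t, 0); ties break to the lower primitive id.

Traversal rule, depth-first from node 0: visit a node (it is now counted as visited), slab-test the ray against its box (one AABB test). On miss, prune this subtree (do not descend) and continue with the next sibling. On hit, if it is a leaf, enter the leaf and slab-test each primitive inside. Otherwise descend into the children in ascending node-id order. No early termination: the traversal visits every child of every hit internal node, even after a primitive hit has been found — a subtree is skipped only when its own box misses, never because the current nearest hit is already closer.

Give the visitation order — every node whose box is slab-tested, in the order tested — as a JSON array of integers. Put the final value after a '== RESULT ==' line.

Traverse from the root:
N0 x:[4,46] y:[-15/2,13] z:[21/2,26] -> hit [21/2,13], descend [8, 20, 21, 22]
  N8 x:[32,42] y:[-15/2,-5/2] z:[13,25] -> miss, prune
  N20 x:[8,30] y:[-7,1/2] z:[23/2,51/2] -> miss, prune
  N21 x:[30,46] y:[-2,13] z:[23/2,51/2] -> miss, prune
  N22 x:[4,29] y:[0,23/2] z:[21/2,26] -> hit [21/2,23/2], descend [3, 5, 12, 15]
    N3 x:[26,29] y:[2,5/2] z:[51/2,26] -> miss, prune
    N5 x:[23,26] y:[5/2,9/2] z:[23,26] -> miss, prune
    N12 x:[4,13] y:[4,23/2] z:[21/2,21] -> hit [21/2,23/2], descend [1, 14]
      N1 x:[8,13] y:[17/2,23/2] z:[21/2,13] -> hit [21/2,23/2] leaf, test {P8@t=21/2}
      N14 x:[4,5] y:[4,9/2] z:[18,21] -> miss, prune
    N15 x:[12,15] y:[0,3/2] z:[25,51/2] -> miss, prune

11 AABB tests over nodes [0, 8, 20, 21, 22, 3, 5, 12, 1, 14, 15]; 1 leaf entered; closest P8.

== RESULT ==
[0, 8, 20, 21, 22, 3, 5, 12, 1, 14, 15]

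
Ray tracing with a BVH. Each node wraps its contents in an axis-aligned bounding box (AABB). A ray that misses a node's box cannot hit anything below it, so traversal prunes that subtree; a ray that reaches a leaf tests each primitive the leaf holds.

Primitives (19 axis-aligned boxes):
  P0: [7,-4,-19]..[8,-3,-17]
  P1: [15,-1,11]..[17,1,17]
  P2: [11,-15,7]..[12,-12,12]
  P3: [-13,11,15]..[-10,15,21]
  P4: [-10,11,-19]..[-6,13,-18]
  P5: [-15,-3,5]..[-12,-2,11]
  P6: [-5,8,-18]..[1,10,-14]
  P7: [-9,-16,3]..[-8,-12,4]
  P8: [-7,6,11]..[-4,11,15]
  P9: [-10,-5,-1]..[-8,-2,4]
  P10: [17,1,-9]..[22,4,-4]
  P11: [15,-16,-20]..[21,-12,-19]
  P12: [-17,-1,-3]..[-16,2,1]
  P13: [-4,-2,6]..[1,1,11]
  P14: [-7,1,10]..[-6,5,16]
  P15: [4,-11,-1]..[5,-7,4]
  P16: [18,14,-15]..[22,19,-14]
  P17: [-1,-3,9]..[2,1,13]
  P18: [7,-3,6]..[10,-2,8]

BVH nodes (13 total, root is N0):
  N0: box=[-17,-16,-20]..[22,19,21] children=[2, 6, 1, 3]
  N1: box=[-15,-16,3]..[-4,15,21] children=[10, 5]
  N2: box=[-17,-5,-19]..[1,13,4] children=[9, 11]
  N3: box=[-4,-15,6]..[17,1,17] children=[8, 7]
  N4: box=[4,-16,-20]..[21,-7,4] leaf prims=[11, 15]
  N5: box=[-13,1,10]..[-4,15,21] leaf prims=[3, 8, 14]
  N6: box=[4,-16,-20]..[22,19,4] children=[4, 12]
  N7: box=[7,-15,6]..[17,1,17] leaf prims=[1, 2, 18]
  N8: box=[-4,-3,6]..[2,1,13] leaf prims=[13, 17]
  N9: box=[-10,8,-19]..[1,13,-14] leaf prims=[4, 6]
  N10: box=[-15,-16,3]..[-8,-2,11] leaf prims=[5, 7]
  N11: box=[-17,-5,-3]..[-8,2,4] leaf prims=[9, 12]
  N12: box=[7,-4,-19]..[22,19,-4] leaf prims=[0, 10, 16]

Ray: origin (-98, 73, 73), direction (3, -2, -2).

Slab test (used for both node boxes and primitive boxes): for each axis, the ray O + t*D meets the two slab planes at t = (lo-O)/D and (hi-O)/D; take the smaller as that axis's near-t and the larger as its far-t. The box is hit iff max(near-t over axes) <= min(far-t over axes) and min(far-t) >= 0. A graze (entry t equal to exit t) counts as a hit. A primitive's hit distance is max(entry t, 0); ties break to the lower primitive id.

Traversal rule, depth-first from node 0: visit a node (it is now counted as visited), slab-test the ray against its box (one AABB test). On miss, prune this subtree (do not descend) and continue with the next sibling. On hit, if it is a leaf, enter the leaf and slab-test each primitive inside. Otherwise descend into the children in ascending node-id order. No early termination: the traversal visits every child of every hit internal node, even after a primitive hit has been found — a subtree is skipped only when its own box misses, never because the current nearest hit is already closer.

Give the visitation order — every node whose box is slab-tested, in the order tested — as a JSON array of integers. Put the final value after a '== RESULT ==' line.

Trace the traversal:
N0 x:[27,40] y:[27,89/2] z:[26,93/2] -> hit [27,40], descend [1, 2, 3, 6]
  N1 x:[83/3,94/3] y:[29,89/2] z:[26,35] -> hit [29,94/3], descend [5, 10]
    N5 x:[85/3,94/3] y:[29,36] z:[26,63/2] -> hit [29,94/3] leaf, test {P3@t=29, P8@t=31, P14(miss)}
    N10 x:[83/3,30] y:[75/2,89/2] z:[31,35] -> miss, prune
  N2 x:[27,33] y:[30,39] z:[69/2,46] -> miss, prune
  N3 x:[94/3,115/3] y:[36,44] z:[28,67/2] -> miss, prune
  N6 x:[34,40] y:[27,89/2] z:[69/2,93/2] -> hit [69/2,40], descend [4, 12]
    N4 x:[34,119/3] y:[40,89/2] z:[69/2,93/2] -> miss, prune
    N12 x:[35,40] y:[27,77/2] z:[77/2,46] -> hit [77/2,77/2] leaf, test {P0(miss), P10(miss), P16(miss)}

Summary -> nodes [0, 1, 5, 10, 2, 3, 6, 4, 12]; box-tests=9; leaf-entries=2; first=P3

== RESULT ==
[0, 1, 5, 10, 2, 3, 6, 4, 12]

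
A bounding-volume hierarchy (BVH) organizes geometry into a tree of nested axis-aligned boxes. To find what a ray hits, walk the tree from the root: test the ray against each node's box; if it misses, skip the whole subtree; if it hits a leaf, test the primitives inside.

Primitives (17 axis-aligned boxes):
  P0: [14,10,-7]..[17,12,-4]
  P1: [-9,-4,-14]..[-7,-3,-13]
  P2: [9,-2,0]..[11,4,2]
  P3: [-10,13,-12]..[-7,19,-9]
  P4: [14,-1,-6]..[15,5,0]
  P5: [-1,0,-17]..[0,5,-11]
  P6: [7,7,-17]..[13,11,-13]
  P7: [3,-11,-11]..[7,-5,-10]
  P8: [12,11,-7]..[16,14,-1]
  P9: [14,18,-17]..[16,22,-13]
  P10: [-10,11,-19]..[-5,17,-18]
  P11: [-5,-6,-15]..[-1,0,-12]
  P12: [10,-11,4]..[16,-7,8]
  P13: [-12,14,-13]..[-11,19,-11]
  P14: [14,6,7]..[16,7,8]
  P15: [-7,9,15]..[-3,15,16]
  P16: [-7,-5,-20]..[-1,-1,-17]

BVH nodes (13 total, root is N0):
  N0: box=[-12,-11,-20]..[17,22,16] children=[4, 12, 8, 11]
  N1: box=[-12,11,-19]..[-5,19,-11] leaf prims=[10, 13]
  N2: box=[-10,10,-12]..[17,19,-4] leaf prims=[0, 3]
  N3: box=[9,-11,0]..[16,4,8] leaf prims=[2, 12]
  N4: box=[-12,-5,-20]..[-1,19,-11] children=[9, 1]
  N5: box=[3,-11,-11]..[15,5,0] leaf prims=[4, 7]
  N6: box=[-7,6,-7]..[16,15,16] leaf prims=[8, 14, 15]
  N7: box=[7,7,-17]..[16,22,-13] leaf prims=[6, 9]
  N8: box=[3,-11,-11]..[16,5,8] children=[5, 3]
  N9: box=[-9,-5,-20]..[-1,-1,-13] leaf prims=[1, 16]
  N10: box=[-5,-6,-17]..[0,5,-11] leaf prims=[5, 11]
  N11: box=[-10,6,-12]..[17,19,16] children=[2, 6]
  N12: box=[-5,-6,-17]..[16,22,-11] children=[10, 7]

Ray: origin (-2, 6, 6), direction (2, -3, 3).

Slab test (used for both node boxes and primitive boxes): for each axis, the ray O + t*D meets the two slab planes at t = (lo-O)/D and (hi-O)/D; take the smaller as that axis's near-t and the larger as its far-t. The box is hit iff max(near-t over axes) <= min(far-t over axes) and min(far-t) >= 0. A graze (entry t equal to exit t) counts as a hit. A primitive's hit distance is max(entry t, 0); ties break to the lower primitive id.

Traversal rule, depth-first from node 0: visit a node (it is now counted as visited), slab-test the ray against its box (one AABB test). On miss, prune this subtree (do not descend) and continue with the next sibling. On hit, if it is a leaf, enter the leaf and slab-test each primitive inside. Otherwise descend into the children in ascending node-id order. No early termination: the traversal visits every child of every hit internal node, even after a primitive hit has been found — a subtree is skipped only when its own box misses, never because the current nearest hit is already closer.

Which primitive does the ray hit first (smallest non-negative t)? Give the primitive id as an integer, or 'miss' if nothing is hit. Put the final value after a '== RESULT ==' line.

Traverse from the root:
N0 x:[-5,19/2] y:[-16/3,17/3] z:[-26/3,10/3] -> hit [-5,10/3], descend [4, 8, 11, 12]
  N4 x:[-5,1/2] y:[-13/3,11/3] z:[-26/3,-17/3] -> miss, prune
  N8 x:[5/2,9] y:[1/3,17/3] z:[-17/3,2/3] -> miss, prune
  N11 x:[-4,19/2] y:[-13/3,0] z:[-6,10/3] -> hit [-4,0], descend [2, 6]
    N2 x:[-4,19/2] y:[-13/3,-4/3] z:[-6,-10/3] -> miss, prune
    N6 x:[-5/2,9] y:[-3,0] z:[-13/3,10/3] -> hit [-5/2,0] leaf, test {P8(miss), P14(miss), P15(miss)}
  N12 x:[-3/2,9] y:[-16/3,4] z:[-23/3,-17/3] -> miss, prune

7 AABB tests over nodes [0, 4, 8, 11, 2, 6, 12]; 1 leaf entered; closest miss.

== RESULT ==
miss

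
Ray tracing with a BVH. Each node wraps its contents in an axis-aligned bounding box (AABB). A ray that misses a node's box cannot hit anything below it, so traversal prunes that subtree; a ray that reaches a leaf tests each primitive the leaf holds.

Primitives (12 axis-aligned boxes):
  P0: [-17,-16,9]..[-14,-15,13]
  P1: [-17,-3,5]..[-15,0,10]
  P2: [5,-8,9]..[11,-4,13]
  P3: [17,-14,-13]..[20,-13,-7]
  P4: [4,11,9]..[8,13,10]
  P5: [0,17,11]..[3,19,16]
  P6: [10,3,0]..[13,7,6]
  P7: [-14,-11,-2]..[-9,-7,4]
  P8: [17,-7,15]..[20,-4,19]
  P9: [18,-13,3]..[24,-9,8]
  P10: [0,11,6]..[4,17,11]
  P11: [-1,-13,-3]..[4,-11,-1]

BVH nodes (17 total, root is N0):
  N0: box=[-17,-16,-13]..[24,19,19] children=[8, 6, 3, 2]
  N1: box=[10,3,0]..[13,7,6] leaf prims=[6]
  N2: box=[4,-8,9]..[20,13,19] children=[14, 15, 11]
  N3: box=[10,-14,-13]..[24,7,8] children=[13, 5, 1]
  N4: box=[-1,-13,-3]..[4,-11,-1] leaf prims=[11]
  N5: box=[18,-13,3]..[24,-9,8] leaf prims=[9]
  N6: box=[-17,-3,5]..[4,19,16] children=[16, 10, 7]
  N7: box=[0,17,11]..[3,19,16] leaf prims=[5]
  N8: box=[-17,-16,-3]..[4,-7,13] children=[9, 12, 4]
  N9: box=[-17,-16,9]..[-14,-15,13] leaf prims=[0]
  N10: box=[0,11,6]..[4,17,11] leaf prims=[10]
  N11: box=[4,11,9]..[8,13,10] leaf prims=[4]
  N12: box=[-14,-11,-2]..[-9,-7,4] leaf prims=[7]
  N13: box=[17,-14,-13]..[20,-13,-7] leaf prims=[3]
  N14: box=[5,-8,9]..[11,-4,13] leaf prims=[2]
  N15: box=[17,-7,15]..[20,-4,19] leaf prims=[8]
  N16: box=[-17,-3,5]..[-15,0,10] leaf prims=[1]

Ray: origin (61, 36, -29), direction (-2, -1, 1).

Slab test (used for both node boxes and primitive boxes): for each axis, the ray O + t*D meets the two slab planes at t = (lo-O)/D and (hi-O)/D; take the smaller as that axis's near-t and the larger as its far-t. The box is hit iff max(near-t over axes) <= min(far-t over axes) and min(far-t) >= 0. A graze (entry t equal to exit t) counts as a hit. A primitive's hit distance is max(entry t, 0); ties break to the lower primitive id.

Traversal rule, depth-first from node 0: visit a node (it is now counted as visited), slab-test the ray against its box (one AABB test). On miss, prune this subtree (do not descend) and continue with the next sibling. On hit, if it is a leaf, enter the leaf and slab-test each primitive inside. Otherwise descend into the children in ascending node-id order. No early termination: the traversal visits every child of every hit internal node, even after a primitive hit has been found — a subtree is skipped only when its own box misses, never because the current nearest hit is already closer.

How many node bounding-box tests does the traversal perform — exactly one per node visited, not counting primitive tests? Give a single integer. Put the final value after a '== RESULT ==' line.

Traverse from the root:
N0 x:[37/2,39] y:[17,52] z:[16,48] -> hit [37/2,39], descend [2, 3, 6, 8]
  N2 x:[41/2,57/2] y:[23,44] z:[38,48] -> miss, prune
  N3 x:[37/2,51/2] y:[29,50] z:[16,37] -> miss, prune
  N6 x:[57/2,39] y:[17,39] z:[34,45] -> hit [34,39], descend [7, 10, 16]
    N7 x:[29,61/2] y:[17,19] z:[40,45] -> miss, prune
    N10 x:[57/2,61/2] y:[19,25] z:[35,40] -> miss, prune
    N16 x:[38,39] y:[36,39] z:[34,39] -> hit [38,39] leaf, test {P1@t=38}
  N8 x:[57/2,39] y:[43,52] z:[26,42] -> miss, prune

Summary -> nodes [0, 2, 3, 6, 7, 10, 16, 8]; box-tests=8; leaf-entries=1; first=P1

== RESULT ==
8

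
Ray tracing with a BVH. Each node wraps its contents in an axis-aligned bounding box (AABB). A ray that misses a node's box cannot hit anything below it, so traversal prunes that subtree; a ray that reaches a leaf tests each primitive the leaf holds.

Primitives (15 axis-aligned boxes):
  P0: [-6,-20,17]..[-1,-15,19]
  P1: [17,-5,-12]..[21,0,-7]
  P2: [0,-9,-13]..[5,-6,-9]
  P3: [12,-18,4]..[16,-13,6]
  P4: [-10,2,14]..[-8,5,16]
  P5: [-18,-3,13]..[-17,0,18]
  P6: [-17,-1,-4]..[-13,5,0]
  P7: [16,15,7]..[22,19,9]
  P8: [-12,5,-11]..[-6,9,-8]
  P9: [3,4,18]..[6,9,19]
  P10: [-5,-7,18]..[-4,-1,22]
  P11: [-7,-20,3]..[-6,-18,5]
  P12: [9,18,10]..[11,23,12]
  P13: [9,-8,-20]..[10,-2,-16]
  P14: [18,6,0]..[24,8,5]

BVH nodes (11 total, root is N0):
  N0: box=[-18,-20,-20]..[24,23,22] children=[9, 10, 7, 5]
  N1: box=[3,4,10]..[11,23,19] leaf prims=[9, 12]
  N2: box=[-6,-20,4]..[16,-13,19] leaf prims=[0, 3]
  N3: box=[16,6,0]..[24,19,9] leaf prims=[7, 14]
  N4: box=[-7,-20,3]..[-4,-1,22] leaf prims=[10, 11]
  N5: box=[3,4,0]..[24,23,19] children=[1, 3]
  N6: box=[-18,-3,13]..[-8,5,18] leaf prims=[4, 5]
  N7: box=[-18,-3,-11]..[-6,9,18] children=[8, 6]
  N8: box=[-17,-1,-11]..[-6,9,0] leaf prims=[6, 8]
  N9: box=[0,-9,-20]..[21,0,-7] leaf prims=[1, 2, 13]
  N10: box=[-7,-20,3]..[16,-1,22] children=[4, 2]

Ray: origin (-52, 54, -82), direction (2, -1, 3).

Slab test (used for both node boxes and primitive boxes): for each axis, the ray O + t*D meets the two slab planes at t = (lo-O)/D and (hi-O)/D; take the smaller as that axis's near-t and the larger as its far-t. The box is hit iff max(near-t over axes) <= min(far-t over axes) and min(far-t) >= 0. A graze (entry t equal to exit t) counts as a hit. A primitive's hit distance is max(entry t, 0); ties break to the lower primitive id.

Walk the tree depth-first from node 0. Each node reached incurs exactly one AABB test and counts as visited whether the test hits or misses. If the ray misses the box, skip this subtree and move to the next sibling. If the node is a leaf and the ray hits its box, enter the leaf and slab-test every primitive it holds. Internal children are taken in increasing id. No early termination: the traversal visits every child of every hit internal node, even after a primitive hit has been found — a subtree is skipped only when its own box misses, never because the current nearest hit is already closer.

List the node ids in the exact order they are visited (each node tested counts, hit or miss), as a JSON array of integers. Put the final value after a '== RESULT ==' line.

Walk:
N0 x:[17,38] y:[31,74] z:[62/3,104/3] -> hit [31,104/3], descend [5, 7, 9, 10]
  N5 x:[55/2,38] y:[31,50] z:[82/3,101/3] -> hit [31,101/3], descend [1, 3]
    N1 x:[55/2,63/2] y:[31,50] z:[92/3,101/3] -> hit [31,63/2] leaf, test {P9(miss), P12@t=31}
    N3 x:[34,38] y:[35,48] z:[82/3,91/3] -> miss, prune
  N7 x:[17,23] y:[45,57] z:[71/3,100/3] -> miss, prune
  N9 x:[26,73/2] y:[54,63] z:[62/3,25] -> miss, prune
  N10 x:[45/2,34] y:[55,74] z:[85/3,104/3] -> miss, prune

order=[0, 5, 1, 3, 7, 9, 10]  |boxes|=7  |leaves|=1  hit=P12

== RESULT ==
[0, 5, 1, 3, 7, 9, 10]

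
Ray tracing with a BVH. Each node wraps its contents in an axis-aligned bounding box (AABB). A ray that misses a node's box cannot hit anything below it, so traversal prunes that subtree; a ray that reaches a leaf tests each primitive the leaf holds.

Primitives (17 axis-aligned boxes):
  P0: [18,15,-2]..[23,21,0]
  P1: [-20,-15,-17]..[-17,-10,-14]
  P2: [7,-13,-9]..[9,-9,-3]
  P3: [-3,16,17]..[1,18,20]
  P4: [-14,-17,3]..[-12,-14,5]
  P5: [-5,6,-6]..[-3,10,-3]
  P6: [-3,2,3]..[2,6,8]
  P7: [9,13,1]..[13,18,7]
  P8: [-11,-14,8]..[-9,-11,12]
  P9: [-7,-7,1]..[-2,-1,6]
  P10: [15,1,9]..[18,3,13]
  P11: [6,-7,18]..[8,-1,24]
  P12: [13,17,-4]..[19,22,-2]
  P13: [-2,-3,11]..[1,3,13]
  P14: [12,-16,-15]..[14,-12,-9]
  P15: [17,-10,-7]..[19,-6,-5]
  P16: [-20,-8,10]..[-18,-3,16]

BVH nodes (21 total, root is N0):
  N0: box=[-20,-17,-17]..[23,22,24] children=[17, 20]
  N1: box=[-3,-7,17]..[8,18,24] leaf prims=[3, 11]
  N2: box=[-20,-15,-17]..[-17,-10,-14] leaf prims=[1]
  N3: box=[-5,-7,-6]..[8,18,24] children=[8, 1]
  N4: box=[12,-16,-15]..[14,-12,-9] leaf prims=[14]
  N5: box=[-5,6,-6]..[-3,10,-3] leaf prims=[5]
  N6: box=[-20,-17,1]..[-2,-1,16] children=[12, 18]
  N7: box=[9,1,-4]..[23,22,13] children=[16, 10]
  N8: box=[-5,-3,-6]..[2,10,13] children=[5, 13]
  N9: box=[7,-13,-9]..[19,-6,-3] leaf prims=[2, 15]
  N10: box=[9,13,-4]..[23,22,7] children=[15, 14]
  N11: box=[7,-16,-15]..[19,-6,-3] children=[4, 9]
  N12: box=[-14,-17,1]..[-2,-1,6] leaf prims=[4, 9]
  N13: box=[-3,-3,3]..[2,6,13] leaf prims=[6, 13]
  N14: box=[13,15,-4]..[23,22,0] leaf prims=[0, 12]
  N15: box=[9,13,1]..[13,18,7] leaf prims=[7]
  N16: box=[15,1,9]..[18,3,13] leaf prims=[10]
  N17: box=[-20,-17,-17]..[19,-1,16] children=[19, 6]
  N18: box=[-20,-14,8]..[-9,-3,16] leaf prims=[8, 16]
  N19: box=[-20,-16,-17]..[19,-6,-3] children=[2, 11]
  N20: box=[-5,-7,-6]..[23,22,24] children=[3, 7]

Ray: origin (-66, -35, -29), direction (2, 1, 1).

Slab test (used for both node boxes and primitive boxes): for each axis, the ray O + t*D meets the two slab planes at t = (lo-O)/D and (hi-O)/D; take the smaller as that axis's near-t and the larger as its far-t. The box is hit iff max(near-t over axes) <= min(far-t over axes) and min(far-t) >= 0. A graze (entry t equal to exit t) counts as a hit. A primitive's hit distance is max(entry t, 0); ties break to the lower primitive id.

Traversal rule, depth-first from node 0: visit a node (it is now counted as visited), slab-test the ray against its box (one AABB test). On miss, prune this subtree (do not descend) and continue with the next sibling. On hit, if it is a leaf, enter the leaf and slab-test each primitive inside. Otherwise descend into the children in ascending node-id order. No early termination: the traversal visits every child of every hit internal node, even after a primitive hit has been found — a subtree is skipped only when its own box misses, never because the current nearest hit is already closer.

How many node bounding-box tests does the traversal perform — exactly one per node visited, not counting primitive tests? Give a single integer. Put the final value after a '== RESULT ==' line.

Traverse from the root:
N0 x:[23,89/2] y:[18,57] z:[12,53] -> hit [23,89/2], descend [17, 20]
  N17 x:[23,85/2] y:[18,34] z:[12,45] -> hit [23,34], descend [6, 19]
    N6 x:[23,32] y:[18,34] z:[30,45] -> hit [30,32], descend [12, 18]
      N12 x:[26,32] y:[18,34] z:[30,35] -> hit [30,32] leaf, test {P4(miss), P9@t=30}
      N18 x:[23,57/2] y:[21,32] z:[37,45] -> miss, prune
    N19 x:[23,85/2] y:[19,29] z:[12,26] -> hit [23,26], descend [2, 11]
      N2 x:[23,49/2] y:[20,25] z:[12,15] -> miss, prune
      N11 x:[73/2,85/2] y:[19,29] z:[14,26] -> miss, prune
  N20 x:[61/2,89/2] y:[28,57] z:[23,53] -> hit [61/2,89/2], descend [3, 7]
    N3 x:[61/2,37] y:[28,53] z:[23,53] -> hit [61/2,37], descend [1, 8]
      N1 x:[63/2,37] y:[28,53] z:[46,53] -> miss, prune
      N8 x:[61/2,34] y:[32,45] z:[23,42] -> hit [32,34], descend [5, 13]
        N5 x:[61/2,63/2] y:[41,45] z:[23,26] -> miss, prune
        N13 x:[63/2,34] y:[32,41] z:[32,42] -> hit [32,34] leaf, test {P6(miss), P13(miss)}
    N7 x:[75/2,89/2] y:[36,57] z:[25,42] -> hit [75/2,42], descend [10, 16]
      N10 x:[75/2,89/2] y:[48,57] z:[25,36] -> miss, prune
      N16 x:[81/2,42] y:[36,38] z:[38,42] -> miss, prune

17 AABB tests over nodes [0, 17, 6, 12, 18, 19, 2, 11, 20, 3, 1, 8, 5, 13, 7, 10, 16]; 2 leaves entered; closest P9.

== RESULT ==
17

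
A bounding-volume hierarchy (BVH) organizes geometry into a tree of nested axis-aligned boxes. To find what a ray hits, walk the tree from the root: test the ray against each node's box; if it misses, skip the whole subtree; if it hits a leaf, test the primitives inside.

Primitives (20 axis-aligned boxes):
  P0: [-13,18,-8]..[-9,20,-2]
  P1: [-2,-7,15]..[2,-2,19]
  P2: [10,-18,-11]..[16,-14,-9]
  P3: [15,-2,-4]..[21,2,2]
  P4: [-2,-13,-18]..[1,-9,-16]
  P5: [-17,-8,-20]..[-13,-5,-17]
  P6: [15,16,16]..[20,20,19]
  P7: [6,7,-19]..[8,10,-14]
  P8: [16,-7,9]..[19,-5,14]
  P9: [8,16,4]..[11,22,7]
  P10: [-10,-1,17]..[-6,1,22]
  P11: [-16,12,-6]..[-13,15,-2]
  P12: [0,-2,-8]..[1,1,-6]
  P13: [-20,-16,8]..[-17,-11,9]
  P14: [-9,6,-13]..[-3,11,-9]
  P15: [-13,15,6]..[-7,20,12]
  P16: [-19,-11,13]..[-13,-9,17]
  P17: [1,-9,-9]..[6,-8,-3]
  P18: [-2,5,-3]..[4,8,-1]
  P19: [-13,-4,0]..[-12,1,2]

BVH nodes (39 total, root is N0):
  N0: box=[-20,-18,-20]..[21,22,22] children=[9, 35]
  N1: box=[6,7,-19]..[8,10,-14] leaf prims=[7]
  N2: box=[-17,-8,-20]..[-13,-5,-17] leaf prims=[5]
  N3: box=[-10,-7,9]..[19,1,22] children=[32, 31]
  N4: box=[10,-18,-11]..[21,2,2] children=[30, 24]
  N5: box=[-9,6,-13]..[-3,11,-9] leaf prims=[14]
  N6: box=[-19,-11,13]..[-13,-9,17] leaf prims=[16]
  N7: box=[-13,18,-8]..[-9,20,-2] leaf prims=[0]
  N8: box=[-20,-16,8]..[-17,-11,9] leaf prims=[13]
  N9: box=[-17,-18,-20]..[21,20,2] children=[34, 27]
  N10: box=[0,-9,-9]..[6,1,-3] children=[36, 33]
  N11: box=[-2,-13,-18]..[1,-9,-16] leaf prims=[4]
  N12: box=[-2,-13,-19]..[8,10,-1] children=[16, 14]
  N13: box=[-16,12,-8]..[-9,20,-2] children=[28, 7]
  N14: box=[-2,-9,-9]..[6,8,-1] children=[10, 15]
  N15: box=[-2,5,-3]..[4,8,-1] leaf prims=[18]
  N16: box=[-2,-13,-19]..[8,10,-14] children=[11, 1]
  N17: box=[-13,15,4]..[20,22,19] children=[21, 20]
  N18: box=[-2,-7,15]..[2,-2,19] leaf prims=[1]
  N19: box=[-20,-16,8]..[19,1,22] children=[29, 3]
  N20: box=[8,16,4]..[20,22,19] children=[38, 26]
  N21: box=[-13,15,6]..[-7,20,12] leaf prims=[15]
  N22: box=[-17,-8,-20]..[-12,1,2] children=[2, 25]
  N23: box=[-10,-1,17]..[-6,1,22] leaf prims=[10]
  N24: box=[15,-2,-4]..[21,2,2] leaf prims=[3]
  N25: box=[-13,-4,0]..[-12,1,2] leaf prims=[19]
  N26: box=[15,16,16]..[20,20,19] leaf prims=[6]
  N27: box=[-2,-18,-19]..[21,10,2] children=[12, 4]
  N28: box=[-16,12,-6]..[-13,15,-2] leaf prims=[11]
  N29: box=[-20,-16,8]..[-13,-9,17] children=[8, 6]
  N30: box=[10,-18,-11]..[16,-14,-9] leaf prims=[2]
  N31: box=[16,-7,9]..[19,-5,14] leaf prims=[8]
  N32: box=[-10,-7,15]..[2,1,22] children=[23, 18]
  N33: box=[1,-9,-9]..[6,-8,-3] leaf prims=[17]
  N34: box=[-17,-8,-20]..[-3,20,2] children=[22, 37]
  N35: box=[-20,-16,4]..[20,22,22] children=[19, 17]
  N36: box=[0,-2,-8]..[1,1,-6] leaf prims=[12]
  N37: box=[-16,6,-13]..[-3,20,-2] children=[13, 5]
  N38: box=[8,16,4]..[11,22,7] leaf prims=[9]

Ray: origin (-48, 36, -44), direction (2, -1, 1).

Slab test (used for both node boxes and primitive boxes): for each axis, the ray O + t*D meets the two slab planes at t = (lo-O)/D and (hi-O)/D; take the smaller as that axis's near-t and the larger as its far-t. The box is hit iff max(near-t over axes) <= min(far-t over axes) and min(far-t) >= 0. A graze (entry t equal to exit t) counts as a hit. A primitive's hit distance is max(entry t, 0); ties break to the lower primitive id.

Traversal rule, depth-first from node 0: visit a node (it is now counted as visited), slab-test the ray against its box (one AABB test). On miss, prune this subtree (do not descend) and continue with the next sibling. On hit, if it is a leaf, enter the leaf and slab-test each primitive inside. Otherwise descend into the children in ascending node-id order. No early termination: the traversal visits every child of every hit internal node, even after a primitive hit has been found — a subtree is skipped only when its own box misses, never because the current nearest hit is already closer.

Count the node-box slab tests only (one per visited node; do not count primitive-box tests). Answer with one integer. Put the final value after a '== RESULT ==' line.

Walk:
N0 x:[14,69/2] y:[14,54] z:[24,66] -> hit [24,69/2], descend [9, 35]
  N9 x:[31/2,69/2] y:[16,54] z:[24,46] -> hit [24,69/2], descend [27, 34]
    N27 x:[23,69/2] y:[26,54] z:[25,46] -> hit [26,69/2], descend [4, 12]
      N4 x:[29,69/2] y:[34,54] z:[33,46] -> hit [34,69/2], descend [24, 30]
        N24 x:[63/2,69/2] y:[34,38] z:[40,46] -> miss, prune
        N30 x:[29,32] y:[50,54] z:[33,35] -> miss, prune
      N12 x:[23,28] y:[26,49] z:[25,43] -> hit [26,28], descend [14, 16]
        N14 x:[23,27] y:[28,45] z:[35,43] -> miss, prune
        N16 x:[23,28] y:[26,49] z:[25,30] -> hit [26,28], descend [1, 11]
          N1 x:[27,28] y:[26,29] z:[25,30] -> hit [27,28] leaf, test {P7@t=27}
          N11 x:[23,49/2] y:[45,49] z:[26,28] -> miss, prune
    N34 x:[31/2,45/2] y:[16,44] z:[24,46] -> miss, prune
  N35 x:[14,34] y:[14,52] z:[48,66] -> miss, prune

13 AABB tests over nodes [0, 9, 27, 4, 24, 30, 12, 14, 16, 1, 11, 34, 35]; 1 leaf entered; closest P7.

== RESULT ==
13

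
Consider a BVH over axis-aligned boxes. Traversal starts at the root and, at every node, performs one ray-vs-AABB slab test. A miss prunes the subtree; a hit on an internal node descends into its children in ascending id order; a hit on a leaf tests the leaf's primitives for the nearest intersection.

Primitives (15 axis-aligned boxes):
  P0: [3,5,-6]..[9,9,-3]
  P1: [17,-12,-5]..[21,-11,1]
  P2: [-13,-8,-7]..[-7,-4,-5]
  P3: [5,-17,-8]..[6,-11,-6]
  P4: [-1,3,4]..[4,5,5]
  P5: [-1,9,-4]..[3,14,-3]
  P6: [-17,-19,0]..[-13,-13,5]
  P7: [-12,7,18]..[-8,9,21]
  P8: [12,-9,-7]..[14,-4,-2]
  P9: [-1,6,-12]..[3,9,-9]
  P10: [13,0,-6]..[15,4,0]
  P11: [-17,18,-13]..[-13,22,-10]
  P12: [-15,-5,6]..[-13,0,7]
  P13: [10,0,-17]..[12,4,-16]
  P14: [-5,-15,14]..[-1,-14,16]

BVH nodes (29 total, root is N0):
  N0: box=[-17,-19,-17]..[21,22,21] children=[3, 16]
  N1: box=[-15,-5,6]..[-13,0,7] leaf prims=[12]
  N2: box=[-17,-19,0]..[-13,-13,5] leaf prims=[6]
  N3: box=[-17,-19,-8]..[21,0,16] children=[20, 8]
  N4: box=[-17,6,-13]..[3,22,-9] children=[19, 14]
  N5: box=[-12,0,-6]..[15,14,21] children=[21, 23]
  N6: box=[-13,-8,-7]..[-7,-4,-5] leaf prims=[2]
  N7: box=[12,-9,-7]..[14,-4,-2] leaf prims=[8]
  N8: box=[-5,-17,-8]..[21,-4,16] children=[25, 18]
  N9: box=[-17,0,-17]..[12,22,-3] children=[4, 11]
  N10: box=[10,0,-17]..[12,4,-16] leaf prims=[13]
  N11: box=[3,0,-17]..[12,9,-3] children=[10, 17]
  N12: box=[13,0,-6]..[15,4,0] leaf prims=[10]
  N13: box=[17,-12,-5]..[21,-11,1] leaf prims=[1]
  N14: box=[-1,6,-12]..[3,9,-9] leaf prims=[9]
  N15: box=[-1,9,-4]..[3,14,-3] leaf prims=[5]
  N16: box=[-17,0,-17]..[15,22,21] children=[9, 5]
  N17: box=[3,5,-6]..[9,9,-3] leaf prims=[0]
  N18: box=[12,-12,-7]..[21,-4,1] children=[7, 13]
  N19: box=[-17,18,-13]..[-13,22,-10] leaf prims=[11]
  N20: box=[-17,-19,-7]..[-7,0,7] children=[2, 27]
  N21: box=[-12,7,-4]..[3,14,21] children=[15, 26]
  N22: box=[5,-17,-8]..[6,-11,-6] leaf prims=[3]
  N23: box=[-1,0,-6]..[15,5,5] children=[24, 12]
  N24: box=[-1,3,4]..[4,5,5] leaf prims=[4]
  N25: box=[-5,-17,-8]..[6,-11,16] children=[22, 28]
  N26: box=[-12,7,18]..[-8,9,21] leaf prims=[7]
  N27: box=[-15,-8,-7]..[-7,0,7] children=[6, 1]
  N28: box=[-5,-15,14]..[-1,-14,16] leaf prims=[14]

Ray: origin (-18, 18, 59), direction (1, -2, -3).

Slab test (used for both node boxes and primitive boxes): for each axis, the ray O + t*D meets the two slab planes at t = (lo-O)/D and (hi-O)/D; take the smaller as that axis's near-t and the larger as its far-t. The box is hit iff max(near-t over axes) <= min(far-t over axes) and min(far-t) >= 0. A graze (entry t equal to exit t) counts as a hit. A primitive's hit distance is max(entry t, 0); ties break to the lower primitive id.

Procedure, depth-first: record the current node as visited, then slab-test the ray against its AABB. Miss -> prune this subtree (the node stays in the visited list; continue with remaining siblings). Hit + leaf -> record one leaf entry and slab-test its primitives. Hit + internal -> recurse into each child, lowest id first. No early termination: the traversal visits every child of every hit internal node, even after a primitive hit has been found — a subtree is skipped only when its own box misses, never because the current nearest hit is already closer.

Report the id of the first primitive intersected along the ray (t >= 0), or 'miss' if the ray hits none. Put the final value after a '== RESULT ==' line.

Trace the traversal:
N0 x:[1,39] y:[-2,37/2] z:[38/3,76/3] -> hit [38/3,37/2], descend [3, 16]
  N3 x:[1,39] y:[9,37/2] z:[43/3,67/3] -> hit [43/3,37/2], descend [8, 20]
    N8 x:[13,39] y:[11,35/2] z:[43/3,67/3] -> hit [43/3,35/2], descend [18, 25]
      N18 x:[30,39] y:[11,15] z:[58/3,22] -> miss, prune
      N25 x:[13,24] y:[29/2,35/2] z:[43/3,67/3] -> hit [29/2,35/2], descend [22, 28]
        N22 x:[23,24] y:[29/2,35/2] z:[65/3,67/3] -> miss, prune
        N28 x:[13,17] y:[16,33/2] z:[43/3,15] -> miss, prune
    N20 x:[1,11] y:[9,37/2] z:[52/3,22] -> miss, prune
  N16 x:[1,33] y:[-2,9] z:[38/3,76/3] -> miss, prune

Summary -> nodes [0, 3, 8, 18, 25, 22, 28, 20, 16]; box-tests=9; leaf-entries=0; first=miss

== RESULT ==
miss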